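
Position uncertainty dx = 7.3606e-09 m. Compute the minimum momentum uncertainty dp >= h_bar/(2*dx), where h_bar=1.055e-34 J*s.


dp = h_bar / (2 * dx)
= 1.055e-34 / (2 * 7.3606e-09)
= 1.055e-34 / 1.4721e-08
= 7.1665e-27 kg*m/s

7.1665e-27


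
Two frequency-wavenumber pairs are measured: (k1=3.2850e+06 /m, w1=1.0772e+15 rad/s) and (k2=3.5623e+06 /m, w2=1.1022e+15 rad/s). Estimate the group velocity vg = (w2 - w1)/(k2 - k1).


vg = (w2 - w1) / (k2 - k1)
= (1.1022e+15 - 1.0772e+15) / (3.5623e+06 - 3.2850e+06)
= 2.5000e+13 / 2.7730e+05
= 9.0155e+07 m/s

9.0155e+07


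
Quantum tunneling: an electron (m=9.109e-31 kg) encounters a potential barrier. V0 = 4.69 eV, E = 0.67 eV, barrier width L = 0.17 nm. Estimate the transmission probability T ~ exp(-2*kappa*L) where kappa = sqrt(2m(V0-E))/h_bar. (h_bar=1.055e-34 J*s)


V0 - E = 4.02 eV = 6.4400e-19 J
kappa = sqrt(2 * m * (V0-E)) / h_bar
= sqrt(2 * 9.109e-31 * 6.4400e-19) / 1.055e-34
= 1.0267e+10 /m
2*kappa*L = 2 * 1.0267e+10 * 0.17e-9
= 3.4908
T = exp(-3.4908) = 3.047743e-02

3.047743e-02


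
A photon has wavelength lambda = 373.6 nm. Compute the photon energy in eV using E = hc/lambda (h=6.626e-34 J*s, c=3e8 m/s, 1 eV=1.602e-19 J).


E = hc / lambda
= (6.626e-34)(3e8) / (373.6e-9)
= 1.9878e-25 / 3.7360e-07
= 5.3207e-19 J
Converting to eV: 5.3207e-19 / 1.602e-19
= 3.3213 eV

3.3213


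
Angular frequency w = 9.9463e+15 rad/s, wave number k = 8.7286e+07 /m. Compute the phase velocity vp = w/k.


vp = w / k
= 9.9463e+15 / 8.7286e+07
= 1.1395e+08 m/s

1.1395e+08


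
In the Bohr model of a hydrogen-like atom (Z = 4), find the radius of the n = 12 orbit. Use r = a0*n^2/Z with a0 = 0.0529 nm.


r = a0 * n^2 / Z
= 0.0529 * 12^2 / 4
= 0.0529 * 144 / 4
= 1.9044 nm

1.9044


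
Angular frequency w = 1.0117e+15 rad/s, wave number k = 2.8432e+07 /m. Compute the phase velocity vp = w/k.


vp = w / k
= 1.0117e+15 / 2.8432e+07
= 3.5583e+07 m/s

3.5583e+07


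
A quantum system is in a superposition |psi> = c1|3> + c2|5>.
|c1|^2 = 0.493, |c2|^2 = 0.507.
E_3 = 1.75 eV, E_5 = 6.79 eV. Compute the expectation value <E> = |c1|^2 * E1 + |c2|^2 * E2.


<E> = |c1|^2 * E1 + |c2|^2 * E2
= 0.493 * 1.75 + 0.507 * 6.79
= 0.8628 + 3.4425
= 4.3053 eV

4.3053


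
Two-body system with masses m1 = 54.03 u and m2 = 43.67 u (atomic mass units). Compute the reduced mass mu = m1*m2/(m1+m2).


mu = m1 * m2 / (m1 + m2)
= 54.03 * 43.67 / (54.03 + 43.67)
= 2359.4901 / 97.7
= 24.1504 u

24.1504


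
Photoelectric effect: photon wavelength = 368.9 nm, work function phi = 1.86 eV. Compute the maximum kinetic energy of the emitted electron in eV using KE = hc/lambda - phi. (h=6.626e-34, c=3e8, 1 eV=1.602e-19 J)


E_photon = hc / lambda
= (6.626e-34)(3e8) / (368.9e-9)
= 5.3885e-19 J
= 3.3636 eV
KE = E_photon - phi
= 3.3636 - 1.86
= 1.5036 eV

1.5036


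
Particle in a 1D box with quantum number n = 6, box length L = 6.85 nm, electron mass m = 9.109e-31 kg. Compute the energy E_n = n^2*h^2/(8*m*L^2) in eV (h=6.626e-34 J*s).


E = n^2 * h^2 / (8 * m * L^2)
= 6^2 * (6.626e-34)^2 / (8 * 9.109e-31 * (6.85e-9)^2)
= 36 * 4.3904e-67 / (8 * 9.109e-31 * 4.6922e-17)
= 4.6224e-20 J
= 0.2885 eV

0.2885


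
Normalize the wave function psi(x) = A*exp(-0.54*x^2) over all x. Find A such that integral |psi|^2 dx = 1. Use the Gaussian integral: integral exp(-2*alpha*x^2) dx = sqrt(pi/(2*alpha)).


integral |psi|^2 dx = A^2 * sqrt(pi/(2*alpha)) = 1
A^2 = sqrt(2*alpha/pi)
= sqrt(2 * 0.54 / pi)
= 0.586323
A = sqrt(0.586323)
= 0.7657

0.7657


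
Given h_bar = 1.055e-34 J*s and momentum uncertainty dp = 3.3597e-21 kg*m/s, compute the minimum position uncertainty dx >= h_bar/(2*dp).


dx = h_bar / (2 * dp)
= 1.055e-34 / (2 * 3.3597e-21)
= 1.055e-34 / 6.7194e-21
= 1.5701e-14 m

1.5701e-14


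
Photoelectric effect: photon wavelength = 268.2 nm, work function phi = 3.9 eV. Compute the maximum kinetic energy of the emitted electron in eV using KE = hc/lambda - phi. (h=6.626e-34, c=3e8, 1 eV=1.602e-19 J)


E_photon = hc / lambda
= (6.626e-34)(3e8) / (268.2e-9)
= 7.4116e-19 J
= 4.6265 eV
KE = E_photon - phi
= 4.6265 - 3.9
= 0.7265 eV

0.7265


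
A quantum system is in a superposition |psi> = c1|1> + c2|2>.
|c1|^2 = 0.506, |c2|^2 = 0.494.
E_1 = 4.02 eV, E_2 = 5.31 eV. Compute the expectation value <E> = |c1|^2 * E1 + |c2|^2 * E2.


<E> = |c1|^2 * E1 + |c2|^2 * E2
= 0.506 * 4.02 + 0.494 * 5.31
= 2.0341 + 2.6231
= 4.6573 eV

4.6573


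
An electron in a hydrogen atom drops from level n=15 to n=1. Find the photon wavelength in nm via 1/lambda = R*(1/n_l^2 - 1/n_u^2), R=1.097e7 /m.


1/lambda = R * (1/n_l^2 - 1/n_u^2)
= 1.097e7 * (1/1^2 - 1/15^2)
= 1.097e7 * (1.0 - 0.004444)
= 1.097e7 * 0.995556
= 1.0921e+07 /m
lambda = 1 / 1.0921e+07 = 91.5647 nm

91.5647


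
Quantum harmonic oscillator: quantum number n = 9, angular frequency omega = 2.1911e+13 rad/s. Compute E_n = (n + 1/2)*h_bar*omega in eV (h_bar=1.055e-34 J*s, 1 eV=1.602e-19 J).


E = (n + 1/2) * h_bar * omega
= (9 + 0.5) * 1.055e-34 * 2.1911e+13
= 9.5 * 2.3116e-21
= 2.1960e-20 J
= 0.1371 eV

0.1371


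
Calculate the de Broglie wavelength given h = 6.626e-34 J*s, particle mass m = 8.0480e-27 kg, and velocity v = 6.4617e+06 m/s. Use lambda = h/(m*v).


lambda = h / (m * v)
= 6.626e-34 / (8.0480e-27 * 6.4617e+06)
= 6.626e-34 / 5.2004e-20
= 1.2741e-14 m

1.2741e-14


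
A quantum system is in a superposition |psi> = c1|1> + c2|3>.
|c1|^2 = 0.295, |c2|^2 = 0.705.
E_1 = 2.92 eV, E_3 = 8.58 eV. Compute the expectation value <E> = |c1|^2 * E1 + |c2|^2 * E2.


<E> = |c1|^2 * E1 + |c2|^2 * E2
= 0.295 * 2.92 + 0.705 * 8.58
= 0.8614 + 6.0489
= 6.9103 eV

6.9103


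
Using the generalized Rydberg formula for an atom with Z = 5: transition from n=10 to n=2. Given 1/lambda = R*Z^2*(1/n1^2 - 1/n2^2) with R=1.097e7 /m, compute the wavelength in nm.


1/lambda = R * Z^2 * (1/n1^2 - 1/n2^2)
= 1.097e7 * 5^2 * (1/2^2 - 1/10^2)
= 1.097e7 * 25 * (0.25 - 0.01)
= 6.5820e+07 /m
lambda = 1 / 6.5820e+07
= 15.193 nm

15.193


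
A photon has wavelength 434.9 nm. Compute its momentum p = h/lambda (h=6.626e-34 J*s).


p = h / lambda
= 6.626e-34 / (434.9e-9)
= 6.626e-34 / 4.3490e-07
= 1.5236e-27 kg*m/s

1.5236e-27


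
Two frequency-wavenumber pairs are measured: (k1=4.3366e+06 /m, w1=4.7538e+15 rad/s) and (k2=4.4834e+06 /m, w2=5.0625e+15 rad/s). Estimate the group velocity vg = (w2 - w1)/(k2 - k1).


vg = (w2 - w1) / (k2 - k1)
= (5.0625e+15 - 4.7538e+15) / (4.4834e+06 - 4.3366e+06)
= 3.0870e+14 / 1.4680e+05
= 2.1029e+09 m/s

2.1029e+09


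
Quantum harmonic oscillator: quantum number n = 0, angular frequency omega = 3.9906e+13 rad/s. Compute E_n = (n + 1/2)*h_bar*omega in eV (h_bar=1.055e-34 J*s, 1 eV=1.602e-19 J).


E = (n + 1/2) * h_bar * omega
= (0 + 0.5) * 1.055e-34 * 3.9906e+13
= 0.5 * 4.2101e-21
= 2.1050e-21 J
= 0.0131 eV

0.0131


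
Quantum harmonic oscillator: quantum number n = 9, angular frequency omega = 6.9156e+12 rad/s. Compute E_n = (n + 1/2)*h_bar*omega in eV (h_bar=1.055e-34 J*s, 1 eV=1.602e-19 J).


E = (n + 1/2) * h_bar * omega
= (9 + 0.5) * 1.055e-34 * 6.9156e+12
= 9.5 * 7.2960e-22
= 6.9312e-21 J
= 0.0433 eV

0.0433


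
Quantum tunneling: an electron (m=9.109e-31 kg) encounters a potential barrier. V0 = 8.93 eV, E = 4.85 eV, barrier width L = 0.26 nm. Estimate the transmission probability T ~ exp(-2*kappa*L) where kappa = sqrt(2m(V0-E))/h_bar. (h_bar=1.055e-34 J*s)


V0 - E = 4.08 eV = 6.5362e-19 J
kappa = sqrt(2 * m * (V0-E)) / h_bar
= sqrt(2 * 9.109e-31 * 6.5362e-19) / 1.055e-34
= 1.0343e+10 /m
2*kappa*L = 2 * 1.0343e+10 * 0.26e-9
= 5.3785
T = exp(-5.3785) = 4.614659e-03

4.614659e-03


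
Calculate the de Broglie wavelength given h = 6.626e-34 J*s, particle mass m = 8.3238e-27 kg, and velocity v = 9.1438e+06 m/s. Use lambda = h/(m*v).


lambda = h / (m * v)
= 6.626e-34 / (8.3238e-27 * 9.1438e+06)
= 6.626e-34 / 7.6111e-20
= 8.7057e-15 m

8.7057e-15


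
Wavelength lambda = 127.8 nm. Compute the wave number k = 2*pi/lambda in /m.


k = 2 * pi / lambda
= 6.2832 / (127.8e-9)
= 6.2832 / 1.2780e-07
= 4.9164e+07 /m

4.9164e+07


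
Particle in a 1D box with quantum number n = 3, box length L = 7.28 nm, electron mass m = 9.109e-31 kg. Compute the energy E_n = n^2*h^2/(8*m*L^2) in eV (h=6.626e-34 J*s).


E = n^2 * h^2 / (8 * m * L^2)
= 3^2 * (6.626e-34)^2 / (8 * 9.109e-31 * (7.28e-9)^2)
= 9 * 4.3904e-67 / (8 * 9.109e-31 * 5.2998e-17)
= 1.0231e-20 J
= 0.0639 eV

0.0639


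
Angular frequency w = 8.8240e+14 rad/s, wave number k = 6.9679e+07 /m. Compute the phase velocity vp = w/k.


vp = w / k
= 8.8240e+14 / 6.9679e+07
= 1.2664e+07 m/s

1.2664e+07


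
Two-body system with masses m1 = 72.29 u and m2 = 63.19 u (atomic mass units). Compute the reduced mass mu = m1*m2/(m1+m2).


mu = m1 * m2 / (m1 + m2)
= 72.29 * 63.19 / (72.29 + 63.19)
= 4568.0051 / 135.48
= 33.7172 u

33.7172


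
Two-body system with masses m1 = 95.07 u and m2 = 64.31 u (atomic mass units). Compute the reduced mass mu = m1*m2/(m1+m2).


mu = m1 * m2 / (m1 + m2)
= 95.07 * 64.31 / (95.07 + 64.31)
= 6113.9517 / 159.38
= 38.3608 u

38.3608


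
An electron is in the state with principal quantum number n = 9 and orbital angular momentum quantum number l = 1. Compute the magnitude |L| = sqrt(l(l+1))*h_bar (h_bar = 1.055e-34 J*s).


L = sqrt(l*(l+1)) * h_bar
= sqrt(1 * 2) * 1.055e-34
= sqrt(2) * 1.055e-34
= 1.4142 * 1.055e-34
= 1.4920e-34 J*s

1.4920e-34


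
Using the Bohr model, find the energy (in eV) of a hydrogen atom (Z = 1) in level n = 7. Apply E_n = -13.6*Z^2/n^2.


E_n = -13.6 * Z^2 / n^2
= -13.6 * 1^2 / 7^2
= -13.6 * 1 / 49
= -0.2776 eV

-0.2776


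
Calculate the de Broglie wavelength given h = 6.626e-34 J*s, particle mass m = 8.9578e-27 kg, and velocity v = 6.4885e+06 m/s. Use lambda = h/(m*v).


lambda = h / (m * v)
= 6.626e-34 / (8.9578e-27 * 6.4885e+06)
= 6.626e-34 / 5.8123e-20
= 1.1400e-14 m

1.1400e-14


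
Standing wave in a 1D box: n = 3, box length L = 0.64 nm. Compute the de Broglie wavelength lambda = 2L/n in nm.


lambda = 2L / n
= 2 * 0.64 / 3
= 1.28 / 3
= 0.4267 nm

0.4267


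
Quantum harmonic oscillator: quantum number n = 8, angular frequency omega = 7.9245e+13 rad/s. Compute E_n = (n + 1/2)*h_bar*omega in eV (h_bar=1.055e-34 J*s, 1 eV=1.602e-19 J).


E = (n + 1/2) * h_bar * omega
= (8 + 0.5) * 1.055e-34 * 7.9245e+13
= 8.5 * 8.3603e-21
= 7.1063e-20 J
= 0.4436 eV

0.4436


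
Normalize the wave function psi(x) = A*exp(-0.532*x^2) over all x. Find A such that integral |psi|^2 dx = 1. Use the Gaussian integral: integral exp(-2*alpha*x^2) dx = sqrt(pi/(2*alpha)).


integral |psi|^2 dx = A^2 * sqrt(pi/(2*alpha)) = 1
A^2 = sqrt(2*alpha/pi)
= sqrt(2 * 0.532 / pi)
= 0.581964
A = sqrt(0.581964)
= 0.7629

0.7629


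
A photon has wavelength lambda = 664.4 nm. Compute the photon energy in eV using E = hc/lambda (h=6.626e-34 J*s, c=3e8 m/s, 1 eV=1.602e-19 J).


E = hc / lambda
= (6.626e-34)(3e8) / (664.4e-9)
= 1.9878e-25 / 6.6440e-07
= 2.9919e-19 J
Converting to eV: 2.9919e-19 / 1.602e-19
= 1.8676 eV

1.8676


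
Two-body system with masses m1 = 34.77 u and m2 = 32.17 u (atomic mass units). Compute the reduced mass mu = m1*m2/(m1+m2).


mu = m1 * m2 / (m1 + m2)
= 34.77 * 32.17 / (34.77 + 32.17)
= 1118.5509 / 66.94
= 16.7098 u

16.7098


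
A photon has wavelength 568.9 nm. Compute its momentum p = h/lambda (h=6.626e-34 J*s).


p = h / lambda
= 6.626e-34 / (568.9e-9)
= 6.626e-34 / 5.6890e-07
= 1.1647e-27 kg*m/s

1.1647e-27


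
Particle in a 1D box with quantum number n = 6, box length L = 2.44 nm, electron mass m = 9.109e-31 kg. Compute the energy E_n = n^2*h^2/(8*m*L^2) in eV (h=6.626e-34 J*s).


E = n^2 * h^2 / (8 * m * L^2)
= 6^2 * (6.626e-34)^2 / (8 * 9.109e-31 * (2.44e-9)^2)
= 36 * 4.3904e-67 / (8 * 9.109e-31 * 5.9536e-18)
= 3.6430e-19 J
= 2.2741 eV

2.2741


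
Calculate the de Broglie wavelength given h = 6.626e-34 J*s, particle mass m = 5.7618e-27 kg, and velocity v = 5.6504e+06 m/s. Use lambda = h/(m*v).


lambda = h / (m * v)
= 6.626e-34 / (5.7618e-27 * 5.6504e+06)
= 6.626e-34 / 3.2556e-20
= 2.0352e-14 m

2.0352e-14


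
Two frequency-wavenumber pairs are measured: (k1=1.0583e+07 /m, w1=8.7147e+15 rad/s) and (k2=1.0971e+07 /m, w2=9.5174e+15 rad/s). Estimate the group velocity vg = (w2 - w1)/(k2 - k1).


vg = (w2 - w1) / (k2 - k1)
= (9.5174e+15 - 8.7147e+15) / (1.0971e+07 - 1.0583e+07)
= 8.0270e+14 / 3.8800e+05
= 2.0688e+09 m/s

2.0688e+09


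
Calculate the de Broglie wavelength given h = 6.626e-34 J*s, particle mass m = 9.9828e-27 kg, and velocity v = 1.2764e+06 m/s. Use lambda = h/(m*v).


lambda = h / (m * v)
= 6.626e-34 / (9.9828e-27 * 1.2764e+06)
= 6.626e-34 / 1.2742e-20
= 5.2001e-14 m

5.2001e-14


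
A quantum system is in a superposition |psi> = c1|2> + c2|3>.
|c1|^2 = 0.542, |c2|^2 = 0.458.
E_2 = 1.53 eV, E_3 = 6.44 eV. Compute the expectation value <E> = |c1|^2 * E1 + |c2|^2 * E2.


<E> = |c1|^2 * E1 + |c2|^2 * E2
= 0.542 * 1.53 + 0.458 * 6.44
= 0.8293 + 2.9495
= 3.7788 eV

3.7788


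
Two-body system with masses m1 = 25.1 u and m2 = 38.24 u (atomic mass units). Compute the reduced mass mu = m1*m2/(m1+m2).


mu = m1 * m2 / (m1 + m2)
= 25.1 * 38.24 / (25.1 + 38.24)
= 959.824 / 63.34
= 15.1535 u

15.1535


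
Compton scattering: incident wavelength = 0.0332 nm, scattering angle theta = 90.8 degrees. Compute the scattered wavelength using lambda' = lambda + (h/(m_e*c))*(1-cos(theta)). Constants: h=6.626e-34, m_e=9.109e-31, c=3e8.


Compton wavelength: h/(m_e*c) = 2.4247e-12 m
d_lambda = 2.4247e-12 * (1 - cos(90.8 deg))
= 2.4247e-12 * 1.013962
= 2.4586e-12 m = 0.002459 nm
lambda' = 0.0332 + 0.002459
= 0.035659 nm

0.035659


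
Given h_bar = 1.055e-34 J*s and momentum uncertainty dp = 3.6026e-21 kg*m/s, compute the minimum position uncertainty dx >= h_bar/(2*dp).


dx = h_bar / (2 * dp)
= 1.055e-34 / (2 * 3.6026e-21)
= 1.055e-34 / 7.2052e-21
= 1.4642e-14 m

1.4642e-14


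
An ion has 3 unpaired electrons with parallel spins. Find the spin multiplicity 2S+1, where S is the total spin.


Total spin S = N * (1/2) = 3 * 0.5 = 1.5
Spin multiplicity = 2S + 1
= 2 * 1.5 + 1
= 4

4


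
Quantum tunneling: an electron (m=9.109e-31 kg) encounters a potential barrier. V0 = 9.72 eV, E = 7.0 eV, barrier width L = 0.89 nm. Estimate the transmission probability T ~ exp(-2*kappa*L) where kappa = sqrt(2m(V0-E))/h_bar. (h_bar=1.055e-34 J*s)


V0 - E = 2.72 eV = 4.3574e-19 J
kappa = sqrt(2 * m * (V0-E)) / h_bar
= sqrt(2 * 9.109e-31 * 4.3574e-19) / 1.055e-34
= 8.4453e+09 /m
2*kappa*L = 2 * 8.4453e+09 * 0.89e-9
= 15.0326
T = exp(-15.0326) = 2.960958e-07

2.960958e-07


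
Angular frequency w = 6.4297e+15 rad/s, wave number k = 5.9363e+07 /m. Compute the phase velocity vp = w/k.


vp = w / k
= 6.4297e+15 / 5.9363e+07
= 1.0831e+08 m/s

1.0831e+08


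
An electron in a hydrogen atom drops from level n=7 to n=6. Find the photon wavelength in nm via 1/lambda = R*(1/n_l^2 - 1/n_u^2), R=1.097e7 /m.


1/lambda = R * (1/n_l^2 - 1/n_u^2)
= 1.097e7 * (1/6^2 - 1/7^2)
= 1.097e7 * (0.027778 - 0.020408)
= 1.097e7 * 0.00737
= 8.0845e+04 /m
lambda = 1 / 8.0845e+04 = 12369.3991 nm

12369.3991


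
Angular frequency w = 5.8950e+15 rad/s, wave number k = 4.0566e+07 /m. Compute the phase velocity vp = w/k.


vp = w / k
= 5.8950e+15 / 4.0566e+07
= 1.4532e+08 m/s

1.4532e+08


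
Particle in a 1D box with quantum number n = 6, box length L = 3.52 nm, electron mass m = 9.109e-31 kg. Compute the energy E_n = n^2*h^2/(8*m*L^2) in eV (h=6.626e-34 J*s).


E = n^2 * h^2 / (8 * m * L^2)
= 6^2 * (6.626e-34)^2 / (8 * 9.109e-31 * (3.52e-9)^2)
= 36 * 4.3904e-67 / (8 * 9.109e-31 * 1.2390e-17)
= 1.7505e-19 J
= 1.0927 eV

1.0927


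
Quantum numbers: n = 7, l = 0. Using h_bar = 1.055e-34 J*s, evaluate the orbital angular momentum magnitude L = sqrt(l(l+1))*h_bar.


L = sqrt(l*(l+1)) * h_bar
= sqrt(0 * 1) * 1.055e-34
= sqrt(0) * 1.055e-34
= 0.0 * 1.055e-34
= 0.0000e+00 J*s

0.0000e+00


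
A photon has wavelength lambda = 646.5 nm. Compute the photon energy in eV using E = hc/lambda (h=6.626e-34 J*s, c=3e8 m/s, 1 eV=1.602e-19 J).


E = hc / lambda
= (6.626e-34)(3e8) / (646.5e-9)
= 1.9878e-25 / 6.4650e-07
= 3.0747e-19 J
Converting to eV: 3.0747e-19 / 1.602e-19
= 1.9193 eV

1.9193


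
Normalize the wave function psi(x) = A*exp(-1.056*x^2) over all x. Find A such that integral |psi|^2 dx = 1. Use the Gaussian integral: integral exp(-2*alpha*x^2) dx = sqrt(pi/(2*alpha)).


integral |psi|^2 dx = A^2 * sqrt(pi/(2*alpha)) = 1
A^2 = sqrt(2*alpha/pi)
= sqrt(2 * 1.056 / pi)
= 0.819921
A = sqrt(0.819921)
= 0.9055

0.9055


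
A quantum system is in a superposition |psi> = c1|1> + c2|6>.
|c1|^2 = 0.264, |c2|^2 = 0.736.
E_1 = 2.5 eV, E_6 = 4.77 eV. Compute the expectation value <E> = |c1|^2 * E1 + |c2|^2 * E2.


<E> = |c1|^2 * E1 + |c2|^2 * E2
= 0.264 * 2.5 + 0.736 * 4.77
= 0.66 + 3.5107
= 4.1707 eV

4.1707


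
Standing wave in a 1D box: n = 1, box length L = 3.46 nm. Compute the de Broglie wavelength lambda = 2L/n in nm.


lambda = 2L / n
= 2 * 3.46 / 1
= 6.92 / 1
= 6.92 nm

6.92


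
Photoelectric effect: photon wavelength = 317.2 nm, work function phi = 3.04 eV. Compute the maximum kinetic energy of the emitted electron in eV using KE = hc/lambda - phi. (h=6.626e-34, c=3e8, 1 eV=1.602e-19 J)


E_photon = hc / lambda
= (6.626e-34)(3e8) / (317.2e-9)
= 6.2667e-19 J
= 3.9118 eV
KE = E_photon - phi
= 3.9118 - 3.04
= 0.8718 eV

0.8718


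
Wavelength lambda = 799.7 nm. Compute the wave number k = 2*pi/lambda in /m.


k = 2 * pi / lambda
= 6.2832 / (799.7e-9)
= 6.2832 / 7.9970e-07
= 7.8569e+06 /m

7.8569e+06


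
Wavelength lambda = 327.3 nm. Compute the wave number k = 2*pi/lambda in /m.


k = 2 * pi / lambda
= 6.2832 / (327.3e-9)
= 6.2832 / 3.2730e-07
= 1.9197e+07 /m

1.9197e+07


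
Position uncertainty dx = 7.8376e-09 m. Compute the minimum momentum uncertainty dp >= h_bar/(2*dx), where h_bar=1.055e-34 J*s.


dp = h_bar / (2 * dx)
= 1.055e-34 / (2 * 7.8376e-09)
= 1.055e-34 / 1.5675e-08
= 6.7304e-27 kg*m/s

6.7304e-27


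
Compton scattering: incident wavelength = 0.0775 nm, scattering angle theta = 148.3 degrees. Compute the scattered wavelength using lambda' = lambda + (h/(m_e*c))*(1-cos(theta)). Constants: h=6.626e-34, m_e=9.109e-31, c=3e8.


Compton wavelength: h/(m_e*c) = 2.4247e-12 m
d_lambda = 2.4247e-12 * (1 - cos(148.3 deg))
= 2.4247e-12 * 1.850811
= 4.4877e-12 m = 0.004488 nm
lambda' = 0.0775 + 0.004488
= 0.081988 nm

0.081988


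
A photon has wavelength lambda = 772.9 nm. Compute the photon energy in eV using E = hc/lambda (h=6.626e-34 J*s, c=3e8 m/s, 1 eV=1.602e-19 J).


E = hc / lambda
= (6.626e-34)(3e8) / (772.9e-9)
= 1.9878e-25 / 7.7290e-07
= 2.5719e-19 J
Converting to eV: 2.5719e-19 / 1.602e-19
= 1.6054 eV

1.6054


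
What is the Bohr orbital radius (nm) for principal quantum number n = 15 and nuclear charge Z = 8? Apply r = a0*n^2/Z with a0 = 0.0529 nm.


r = a0 * n^2 / Z
= 0.0529 * 15^2 / 8
= 0.0529 * 225 / 8
= 1.4878 nm

1.4878


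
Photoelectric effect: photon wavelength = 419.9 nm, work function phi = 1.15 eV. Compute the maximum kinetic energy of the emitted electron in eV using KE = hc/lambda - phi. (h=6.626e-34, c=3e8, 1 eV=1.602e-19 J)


E_photon = hc / lambda
= (6.626e-34)(3e8) / (419.9e-9)
= 4.7340e-19 J
= 2.955 eV
KE = E_photon - phi
= 2.955 - 1.15
= 1.805 eV

1.805


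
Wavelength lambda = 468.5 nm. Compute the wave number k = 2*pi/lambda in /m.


k = 2 * pi / lambda
= 6.2832 / (468.5e-9)
= 6.2832 / 4.6850e-07
= 1.3411e+07 /m

1.3411e+07


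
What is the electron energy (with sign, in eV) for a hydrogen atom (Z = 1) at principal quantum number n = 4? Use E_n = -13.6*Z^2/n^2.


E_n = -13.6 * Z^2 / n^2
= -13.6 * 1^2 / 4^2
= -13.6 * 1 / 16
= -0.85 eV

-0.85


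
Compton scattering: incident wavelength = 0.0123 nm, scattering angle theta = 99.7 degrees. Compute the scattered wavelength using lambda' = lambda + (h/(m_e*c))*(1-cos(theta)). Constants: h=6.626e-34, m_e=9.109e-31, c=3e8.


Compton wavelength: h/(m_e*c) = 2.4247e-12 m
d_lambda = 2.4247e-12 * (1 - cos(99.7 deg))
= 2.4247e-12 * 1.168489
= 2.8332e-12 m = 0.002833 nm
lambda' = 0.0123 + 0.002833
= 0.015133 nm

0.015133


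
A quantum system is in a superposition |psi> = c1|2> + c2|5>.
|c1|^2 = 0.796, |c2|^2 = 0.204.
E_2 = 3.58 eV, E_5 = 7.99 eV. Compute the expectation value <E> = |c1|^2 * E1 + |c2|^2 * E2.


<E> = |c1|^2 * E1 + |c2|^2 * E2
= 0.796 * 3.58 + 0.204 * 7.99
= 2.8497 + 1.63
= 4.4796 eV

4.4796


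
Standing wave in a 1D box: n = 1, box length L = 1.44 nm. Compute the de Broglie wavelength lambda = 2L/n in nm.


lambda = 2L / n
= 2 * 1.44 / 1
= 2.88 / 1
= 2.88 nm

2.88


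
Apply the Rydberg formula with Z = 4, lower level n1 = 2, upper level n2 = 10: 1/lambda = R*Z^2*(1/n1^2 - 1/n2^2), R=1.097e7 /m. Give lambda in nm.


1/lambda = R * Z^2 * (1/n1^2 - 1/n2^2)
= 1.097e7 * 4^2 * (1/2^2 - 1/10^2)
= 1.097e7 * 16 * (0.25 - 0.01)
= 4.2125e+07 /m
lambda = 1 / 4.2125e+07
= 23.739 nm

23.739


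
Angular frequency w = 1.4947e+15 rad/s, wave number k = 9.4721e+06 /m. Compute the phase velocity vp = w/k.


vp = w / k
= 1.4947e+15 / 9.4721e+06
= 1.5780e+08 m/s

1.5780e+08


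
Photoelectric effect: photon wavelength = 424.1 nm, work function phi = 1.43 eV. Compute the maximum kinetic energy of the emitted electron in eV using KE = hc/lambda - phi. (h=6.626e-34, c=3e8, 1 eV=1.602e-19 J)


E_photon = hc / lambda
= (6.626e-34)(3e8) / (424.1e-9)
= 4.6871e-19 J
= 2.9258 eV
KE = E_photon - phi
= 2.9258 - 1.43
= 1.4958 eV

1.4958


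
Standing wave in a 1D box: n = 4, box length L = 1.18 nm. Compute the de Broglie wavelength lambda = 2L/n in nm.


lambda = 2L / n
= 2 * 1.18 / 4
= 2.36 / 4
= 0.59 nm

0.59


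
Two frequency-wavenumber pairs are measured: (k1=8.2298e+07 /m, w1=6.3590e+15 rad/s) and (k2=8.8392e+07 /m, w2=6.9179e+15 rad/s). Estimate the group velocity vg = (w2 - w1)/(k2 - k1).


vg = (w2 - w1) / (k2 - k1)
= (6.9179e+15 - 6.3590e+15) / (8.8392e+07 - 8.2298e+07)
= 5.5890e+14 / 6.0940e+06
= 9.1713e+07 m/s

9.1713e+07


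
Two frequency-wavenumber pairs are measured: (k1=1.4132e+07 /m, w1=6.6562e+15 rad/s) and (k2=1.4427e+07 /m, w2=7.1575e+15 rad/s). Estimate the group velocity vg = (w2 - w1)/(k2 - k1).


vg = (w2 - w1) / (k2 - k1)
= (7.1575e+15 - 6.6562e+15) / (1.4427e+07 - 1.4132e+07)
= 5.0130e+14 / 2.9500e+05
= 1.6993e+09 m/s

1.6993e+09


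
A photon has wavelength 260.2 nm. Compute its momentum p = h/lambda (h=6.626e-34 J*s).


p = h / lambda
= 6.626e-34 / (260.2e-9)
= 6.626e-34 / 2.6020e-07
= 2.5465e-27 kg*m/s

2.5465e-27


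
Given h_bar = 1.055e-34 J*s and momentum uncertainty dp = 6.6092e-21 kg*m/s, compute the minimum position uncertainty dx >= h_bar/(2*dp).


dx = h_bar / (2 * dp)
= 1.055e-34 / (2 * 6.6092e-21)
= 1.055e-34 / 1.3218e-20
= 7.9813e-15 m

7.9813e-15


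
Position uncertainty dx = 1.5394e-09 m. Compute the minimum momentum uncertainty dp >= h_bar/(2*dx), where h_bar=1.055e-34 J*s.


dp = h_bar / (2 * dx)
= 1.055e-34 / (2 * 1.5394e-09)
= 1.055e-34 / 3.0788e-09
= 3.4267e-26 kg*m/s

3.4267e-26


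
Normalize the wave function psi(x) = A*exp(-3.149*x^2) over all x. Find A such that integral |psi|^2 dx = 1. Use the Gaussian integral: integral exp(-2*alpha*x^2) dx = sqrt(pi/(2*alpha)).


integral |psi|^2 dx = A^2 * sqrt(pi/(2*alpha)) = 1
A^2 = sqrt(2*alpha/pi)
= sqrt(2 * 3.149 / pi)
= 1.41588
A = sqrt(1.41588)
= 1.1899

1.1899


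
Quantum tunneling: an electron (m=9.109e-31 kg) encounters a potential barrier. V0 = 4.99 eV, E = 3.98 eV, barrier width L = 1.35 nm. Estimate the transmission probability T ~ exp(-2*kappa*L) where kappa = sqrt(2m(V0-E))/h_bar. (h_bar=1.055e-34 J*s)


V0 - E = 1.01 eV = 1.6180e-19 J
kappa = sqrt(2 * m * (V0-E)) / h_bar
= sqrt(2 * 9.109e-31 * 1.6180e-19) / 1.055e-34
= 5.1462e+09 /m
2*kappa*L = 2 * 5.1462e+09 * 1.35e-9
= 13.8948
T = exp(-13.8948) = 9.237342e-07

9.237342e-07


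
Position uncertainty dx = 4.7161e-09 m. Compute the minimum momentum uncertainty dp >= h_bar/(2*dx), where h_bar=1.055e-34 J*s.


dp = h_bar / (2 * dx)
= 1.055e-34 / (2 * 4.7161e-09)
= 1.055e-34 / 9.4322e-09
= 1.1185e-26 kg*m/s

1.1185e-26


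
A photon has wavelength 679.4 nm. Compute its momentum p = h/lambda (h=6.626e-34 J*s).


p = h / lambda
= 6.626e-34 / (679.4e-9)
= 6.626e-34 / 6.7940e-07
= 9.7527e-28 kg*m/s

9.7527e-28


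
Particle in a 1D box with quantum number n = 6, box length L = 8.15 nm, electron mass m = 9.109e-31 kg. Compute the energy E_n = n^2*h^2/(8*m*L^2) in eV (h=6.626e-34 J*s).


E = n^2 * h^2 / (8 * m * L^2)
= 6^2 * (6.626e-34)^2 / (8 * 9.109e-31 * (8.15e-9)^2)
= 36 * 4.3904e-67 / (8 * 9.109e-31 * 6.6423e-17)
= 3.2653e-20 J
= 0.2038 eV

0.2038


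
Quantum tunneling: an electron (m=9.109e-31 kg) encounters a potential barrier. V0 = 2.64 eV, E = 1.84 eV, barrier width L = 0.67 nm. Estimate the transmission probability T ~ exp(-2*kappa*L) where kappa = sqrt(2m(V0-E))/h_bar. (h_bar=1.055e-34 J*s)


V0 - E = 0.8 eV = 1.2816e-19 J
kappa = sqrt(2 * m * (V0-E)) / h_bar
= sqrt(2 * 9.109e-31 * 1.2816e-19) / 1.055e-34
= 4.5801e+09 /m
2*kappa*L = 2 * 4.5801e+09 * 0.67e-9
= 6.1373
T = exp(-6.1373) = 2.160701e-03

2.160701e-03


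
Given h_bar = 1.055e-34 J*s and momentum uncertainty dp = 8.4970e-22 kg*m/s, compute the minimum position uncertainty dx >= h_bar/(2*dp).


dx = h_bar / (2 * dp)
= 1.055e-34 / (2 * 8.4970e-22)
= 1.055e-34 / 1.6994e-21
= 6.2081e-14 m

6.2081e-14


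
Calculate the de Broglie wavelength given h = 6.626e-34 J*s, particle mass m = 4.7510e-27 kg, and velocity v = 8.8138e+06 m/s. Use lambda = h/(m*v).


lambda = h / (m * v)
= 6.626e-34 / (4.7510e-27 * 8.8138e+06)
= 6.626e-34 / 4.1874e-20
= 1.5824e-14 m

1.5824e-14


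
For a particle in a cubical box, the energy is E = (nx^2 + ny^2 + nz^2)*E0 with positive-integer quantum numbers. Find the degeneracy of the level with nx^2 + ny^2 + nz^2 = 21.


Enumerate all (nx, ny, nz) with nx^2 + ny^2 + nz^2 = 21:
(1,2,4)
(1,4,2)
(2,1,4)
(2,4,1)
(4,1,2)
(4,2,1)
Total degeneracy = 6

6


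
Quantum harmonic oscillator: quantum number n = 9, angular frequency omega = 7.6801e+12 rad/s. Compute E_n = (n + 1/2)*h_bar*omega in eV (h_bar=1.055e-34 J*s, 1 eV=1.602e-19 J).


E = (n + 1/2) * h_bar * omega
= (9 + 0.5) * 1.055e-34 * 7.6801e+12
= 9.5 * 8.1025e-22
= 7.6974e-21 J
= 0.048 eV

0.048


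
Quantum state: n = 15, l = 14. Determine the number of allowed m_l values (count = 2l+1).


m_l ranges from -l to +l in integer steps
So m_l goes from -14 to +14
Count = 2l + 1 = 2*14 + 1
= 29

29


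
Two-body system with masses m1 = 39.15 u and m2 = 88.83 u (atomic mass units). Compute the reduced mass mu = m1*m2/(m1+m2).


mu = m1 * m2 / (m1 + m2)
= 39.15 * 88.83 / (39.15 + 88.83)
= 3477.6945 / 127.98
= 27.1737 u

27.1737


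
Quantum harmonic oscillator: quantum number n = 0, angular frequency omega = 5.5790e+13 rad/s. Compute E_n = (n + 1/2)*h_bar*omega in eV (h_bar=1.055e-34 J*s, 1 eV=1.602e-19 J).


E = (n + 1/2) * h_bar * omega
= (0 + 0.5) * 1.055e-34 * 5.5790e+13
= 0.5 * 5.8858e-21
= 2.9429e-21 J
= 0.0184 eV

0.0184


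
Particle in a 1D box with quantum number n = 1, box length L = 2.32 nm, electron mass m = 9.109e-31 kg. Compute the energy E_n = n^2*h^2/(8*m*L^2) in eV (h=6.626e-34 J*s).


E = n^2 * h^2 / (8 * m * L^2)
= 1^2 * (6.626e-34)^2 / (8 * 9.109e-31 * (2.32e-9)^2)
= 1 * 4.3904e-67 / (8 * 9.109e-31 * 5.3824e-18)
= 1.1194e-20 J
= 0.0699 eV

0.0699


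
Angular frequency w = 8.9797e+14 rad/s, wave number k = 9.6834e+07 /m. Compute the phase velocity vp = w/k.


vp = w / k
= 8.9797e+14 / 9.6834e+07
= 9.2733e+06 m/s

9.2733e+06


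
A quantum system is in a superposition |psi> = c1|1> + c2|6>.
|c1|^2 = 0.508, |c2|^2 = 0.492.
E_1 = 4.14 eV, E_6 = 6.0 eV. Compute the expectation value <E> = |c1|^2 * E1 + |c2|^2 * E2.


<E> = |c1|^2 * E1 + |c2|^2 * E2
= 0.508 * 4.14 + 0.492 * 6.0
= 2.1031 + 2.952
= 5.0551 eV

5.0551


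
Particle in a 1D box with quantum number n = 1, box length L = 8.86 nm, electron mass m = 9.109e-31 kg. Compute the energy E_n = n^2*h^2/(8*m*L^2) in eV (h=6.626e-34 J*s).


E = n^2 * h^2 / (8 * m * L^2)
= 1^2 * (6.626e-34)^2 / (8 * 9.109e-31 * (8.86e-9)^2)
= 1 * 4.3904e-67 / (8 * 9.109e-31 * 7.8500e-17)
= 7.6749e-22 J
= 0.0048 eV

0.0048


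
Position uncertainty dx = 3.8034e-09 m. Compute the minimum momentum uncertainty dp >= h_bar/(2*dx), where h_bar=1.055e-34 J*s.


dp = h_bar / (2 * dx)
= 1.055e-34 / (2 * 3.8034e-09)
= 1.055e-34 / 7.6068e-09
= 1.3869e-26 kg*m/s

1.3869e-26


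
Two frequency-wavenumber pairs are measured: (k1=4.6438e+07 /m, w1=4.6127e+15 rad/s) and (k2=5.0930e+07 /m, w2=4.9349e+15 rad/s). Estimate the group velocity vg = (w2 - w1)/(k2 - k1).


vg = (w2 - w1) / (k2 - k1)
= (4.9349e+15 - 4.6127e+15) / (5.0930e+07 - 4.6438e+07)
= 3.2220e+14 / 4.4920e+06
= 7.1728e+07 m/s

7.1728e+07


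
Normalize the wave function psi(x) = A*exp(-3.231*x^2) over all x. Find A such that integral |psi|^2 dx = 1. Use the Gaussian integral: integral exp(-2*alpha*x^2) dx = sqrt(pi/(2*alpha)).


integral |psi|^2 dx = A^2 * sqrt(pi/(2*alpha)) = 1
A^2 = sqrt(2*alpha/pi)
= sqrt(2 * 3.231 / pi)
= 1.434196
A = sqrt(1.434196)
= 1.1976

1.1976


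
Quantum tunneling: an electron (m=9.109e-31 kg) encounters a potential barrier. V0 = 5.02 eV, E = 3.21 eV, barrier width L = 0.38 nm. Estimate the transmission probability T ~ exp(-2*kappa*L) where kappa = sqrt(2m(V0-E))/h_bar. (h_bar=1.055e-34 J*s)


V0 - E = 1.81 eV = 2.8996e-19 J
kappa = sqrt(2 * m * (V0-E)) / h_bar
= sqrt(2 * 9.109e-31 * 2.8996e-19) / 1.055e-34
= 6.8892e+09 /m
2*kappa*L = 2 * 6.8892e+09 * 0.38e-9
= 5.2358
T = exp(-5.2358) = 5.322630e-03

5.322630e-03


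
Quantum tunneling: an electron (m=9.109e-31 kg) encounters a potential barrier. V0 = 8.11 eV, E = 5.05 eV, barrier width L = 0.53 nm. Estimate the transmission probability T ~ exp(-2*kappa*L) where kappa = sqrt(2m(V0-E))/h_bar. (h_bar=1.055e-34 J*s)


V0 - E = 3.06 eV = 4.9021e-19 J
kappa = sqrt(2 * m * (V0-E)) / h_bar
= sqrt(2 * 9.109e-31 * 4.9021e-19) / 1.055e-34
= 8.9576e+09 /m
2*kappa*L = 2 * 8.9576e+09 * 0.53e-9
= 9.495
T = exp(-9.495) = 7.522579e-05

7.522579e-05


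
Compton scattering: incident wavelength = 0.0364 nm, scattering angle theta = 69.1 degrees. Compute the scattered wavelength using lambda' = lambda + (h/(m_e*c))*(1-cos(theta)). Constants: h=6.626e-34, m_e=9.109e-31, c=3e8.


Compton wavelength: h/(m_e*c) = 2.4247e-12 m
d_lambda = 2.4247e-12 * (1 - cos(69.1 deg))
= 2.4247e-12 * 0.643262
= 1.5597e-12 m = 0.00156 nm
lambda' = 0.0364 + 0.00156
= 0.03796 nm

0.03796


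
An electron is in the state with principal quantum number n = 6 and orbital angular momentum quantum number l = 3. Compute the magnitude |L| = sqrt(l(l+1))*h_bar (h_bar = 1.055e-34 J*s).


L = sqrt(l*(l+1)) * h_bar
= sqrt(3 * 4) * 1.055e-34
= sqrt(12) * 1.055e-34
= 3.4641 * 1.055e-34
= 3.6546e-34 J*s

3.6546e-34


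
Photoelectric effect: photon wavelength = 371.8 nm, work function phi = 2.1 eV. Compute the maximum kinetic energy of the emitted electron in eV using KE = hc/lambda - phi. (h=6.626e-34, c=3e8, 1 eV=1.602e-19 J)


E_photon = hc / lambda
= (6.626e-34)(3e8) / (371.8e-9)
= 5.3464e-19 J
= 3.3373 eV
KE = E_photon - phi
= 3.3373 - 2.1
= 1.2373 eV

1.2373


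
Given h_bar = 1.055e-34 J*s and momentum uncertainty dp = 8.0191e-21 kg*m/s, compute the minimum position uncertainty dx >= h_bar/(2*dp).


dx = h_bar / (2 * dp)
= 1.055e-34 / (2 * 8.0191e-21)
= 1.055e-34 / 1.6038e-20
= 6.5780e-15 m

6.5780e-15


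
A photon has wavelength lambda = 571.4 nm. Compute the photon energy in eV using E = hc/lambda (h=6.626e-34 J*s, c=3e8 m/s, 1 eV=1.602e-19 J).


E = hc / lambda
= (6.626e-34)(3e8) / (571.4e-9)
= 1.9878e-25 / 5.7140e-07
= 3.4788e-19 J
Converting to eV: 3.4788e-19 / 1.602e-19
= 2.1716 eV

2.1716


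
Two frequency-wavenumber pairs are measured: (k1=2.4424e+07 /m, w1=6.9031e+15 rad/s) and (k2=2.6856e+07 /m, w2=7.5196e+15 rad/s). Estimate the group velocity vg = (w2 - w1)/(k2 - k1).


vg = (w2 - w1) / (k2 - k1)
= (7.5196e+15 - 6.9031e+15) / (2.6856e+07 - 2.4424e+07)
= 6.1650e+14 / 2.4320e+06
= 2.5350e+08 m/s

2.5350e+08


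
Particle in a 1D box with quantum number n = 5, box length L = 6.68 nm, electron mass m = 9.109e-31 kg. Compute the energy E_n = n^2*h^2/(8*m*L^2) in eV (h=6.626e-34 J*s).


E = n^2 * h^2 / (8 * m * L^2)
= 5^2 * (6.626e-34)^2 / (8 * 9.109e-31 * (6.68e-9)^2)
= 25 * 4.3904e-67 / (8 * 9.109e-31 * 4.4622e-17)
= 3.3754e-20 J
= 0.2107 eV

0.2107


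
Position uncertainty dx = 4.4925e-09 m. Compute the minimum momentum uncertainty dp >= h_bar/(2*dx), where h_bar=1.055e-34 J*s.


dp = h_bar / (2 * dx)
= 1.055e-34 / (2 * 4.4925e-09)
= 1.055e-34 / 8.9850e-09
= 1.1742e-26 kg*m/s

1.1742e-26


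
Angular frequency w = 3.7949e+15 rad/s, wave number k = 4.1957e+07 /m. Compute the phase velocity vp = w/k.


vp = w / k
= 3.7949e+15 / 4.1957e+07
= 9.0447e+07 m/s

9.0447e+07


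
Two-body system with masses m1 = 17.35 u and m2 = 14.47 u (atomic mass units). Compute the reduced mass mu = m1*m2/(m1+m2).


mu = m1 * m2 / (m1 + m2)
= 17.35 * 14.47 / (17.35 + 14.47)
= 251.0545 / 31.82
= 7.8898 u

7.8898


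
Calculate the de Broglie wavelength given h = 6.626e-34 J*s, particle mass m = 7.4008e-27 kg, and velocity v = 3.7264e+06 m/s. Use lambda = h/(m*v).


lambda = h / (m * v)
= 6.626e-34 / (7.4008e-27 * 3.7264e+06)
= 6.626e-34 / 2.7578e-20
= 2.4026e-14 m

2.4026e-14


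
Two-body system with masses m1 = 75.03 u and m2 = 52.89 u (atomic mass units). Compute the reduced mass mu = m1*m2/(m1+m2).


mu = m1 * m2 / (m1 + m2)
= 75.03 * 52.89 / (75.03 + 52.89)
= 3968.3367 / 127.92
= 31.022 u

31.022


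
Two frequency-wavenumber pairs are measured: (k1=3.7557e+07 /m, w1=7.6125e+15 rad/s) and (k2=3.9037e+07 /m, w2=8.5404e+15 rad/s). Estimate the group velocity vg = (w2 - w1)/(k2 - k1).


vg = (w2 - w1) / (k2 - k1)
= (8.5404e+15 - 7.6125e+15) / (3.9037e+07 - 3.7557e+07)
= 9.2790e+14 / 1.4800e+06
= 6.2696e+08 m/s

6.2696e+08


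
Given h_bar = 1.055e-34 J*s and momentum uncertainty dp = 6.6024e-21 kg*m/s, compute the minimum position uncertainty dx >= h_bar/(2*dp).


dx = h_bar / (2 * dp)
= 1.055e-34 / (2 * 6.6024e-21)
= 1.055e-34 / 1.3205e-20
= 7.9895e-15 m

7.9895e-15


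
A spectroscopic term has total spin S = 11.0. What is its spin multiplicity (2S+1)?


Spin multiplicity = 2S + 1
= 2 * 11.0 + 1
= 22.0 + 1
= 23

23


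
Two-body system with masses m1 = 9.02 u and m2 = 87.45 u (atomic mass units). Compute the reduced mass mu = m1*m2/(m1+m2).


mu = m1 * m2 / (m1 + m2)
= 9.02 * 87.45 / (9.02 + 87.45)
= 788.799 / 96.47
= 8.1766 u

8.1766


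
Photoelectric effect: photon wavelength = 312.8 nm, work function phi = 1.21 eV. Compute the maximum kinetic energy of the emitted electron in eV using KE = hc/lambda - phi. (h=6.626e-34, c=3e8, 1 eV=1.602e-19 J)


E_photon = hc / lambda
= (6.626e-34)(3e8) / (312.8e-9)
= 6.3549e-19 J
= 3.9668 eV
KE = E_photon - phi
= 3.9668 - 1.21
= 2.7568 eV

2.7568


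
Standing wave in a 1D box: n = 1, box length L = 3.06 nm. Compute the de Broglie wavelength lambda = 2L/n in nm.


lambda = 2L / n
= 2 * 3.06 / 1
= 6.12 / 1
= 6.12 nm

6.12


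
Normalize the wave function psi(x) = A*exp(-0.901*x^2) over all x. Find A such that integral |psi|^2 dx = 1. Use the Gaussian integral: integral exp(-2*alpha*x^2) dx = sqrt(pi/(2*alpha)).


integral |psi|^2 dx = A^2 * sqrt(pi/(2*alpha)) = 1
A^2 = sqrt(2*alpha/pi)
= sqrt(2 * 0.901 / pi)
= 0.75736
A = sqrt(0.75736)
= 0.8703

0.8703


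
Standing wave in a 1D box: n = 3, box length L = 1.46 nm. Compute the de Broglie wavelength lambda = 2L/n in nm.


lambda = 2L / n
= 2 * 1.46 / 3
= 2.92 / 3
= 0.9733 nm

0.9733


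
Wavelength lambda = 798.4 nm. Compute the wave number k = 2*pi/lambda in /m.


k = 2 * pi / lambda
= 6.2832 / (798.4e-9)
= 6.2832 / 7.9840e-07
= 7.8697e+06 /m

7.8697e+06


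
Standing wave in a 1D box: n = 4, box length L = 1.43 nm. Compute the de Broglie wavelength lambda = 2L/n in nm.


lambda = 2L / n
= 2 * 1.43 / 4
= 2.86 / 4
= 0.715 nm

0.715


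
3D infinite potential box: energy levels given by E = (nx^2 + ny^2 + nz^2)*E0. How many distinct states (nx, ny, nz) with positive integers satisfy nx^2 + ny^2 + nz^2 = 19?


Enumerate all (nx, ny, nz) with nx^2 + ny^2 + nz^2 = 19:
(1,3,3)
(3,1,3)
(3,3,1)
Total degeneracy = 3

3


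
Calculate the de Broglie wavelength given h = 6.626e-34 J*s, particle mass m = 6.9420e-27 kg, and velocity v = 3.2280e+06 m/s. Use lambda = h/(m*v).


lambda = h / (m * v)
= 6.626e-34 / (6.9420e-27 * 3.2280e+06)
= 6.626e-34 / 2.2409e-20
= 2.9569e-14 m

2.9569e-14


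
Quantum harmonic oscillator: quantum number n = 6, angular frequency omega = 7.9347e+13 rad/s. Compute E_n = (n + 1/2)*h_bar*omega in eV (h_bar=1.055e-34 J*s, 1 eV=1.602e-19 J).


E = (n + 1/2) * h_bar * omega
= (6 + 0.5) * 1.055e-34 * 7.9347e+13
= 6.5 * 8.3711e-21
= 5.4412e-20 J
= 0.3397 eV

0.3397


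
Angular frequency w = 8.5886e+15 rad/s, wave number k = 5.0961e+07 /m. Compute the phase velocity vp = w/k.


vp = w / k
= 8.5886e+15 / 5.0961e+07
= 1.6853e+08 m/s

1.6853e+08


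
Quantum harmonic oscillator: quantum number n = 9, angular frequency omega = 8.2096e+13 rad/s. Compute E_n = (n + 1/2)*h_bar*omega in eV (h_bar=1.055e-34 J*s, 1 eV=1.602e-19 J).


E = (n + 1/2) * h_bar * omega
= (9 + 0.5) * 1.055e-34 * 8.2096e+13
= 9.5 * 8.6611e-21
= 8.2281e-20 J
= 0.5136 eV

0.5136


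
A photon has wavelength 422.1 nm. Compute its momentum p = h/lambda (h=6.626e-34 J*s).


p = h / lambda
= 6.626e-34 / (422.1e-9)
= 6.626e-34 / 4.2210e-07
= 1.5698e-27 kg*m/s

1.5698e-27


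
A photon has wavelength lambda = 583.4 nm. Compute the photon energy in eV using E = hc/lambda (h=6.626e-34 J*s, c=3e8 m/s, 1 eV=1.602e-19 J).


E = hc / lambda
= (6.626e-34)(3e8) / (583.4e-9)
= 1.9878e-25 / 5.8340e-07
= 3.4073e-19 J
Converting to eV: 3.4073e-19 / 1.602e-19
= 2.1269 eV

2.1269


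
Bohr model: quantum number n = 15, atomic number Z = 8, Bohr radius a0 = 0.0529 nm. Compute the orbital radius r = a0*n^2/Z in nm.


r = a0 * n^2 / Z
= 0.0529 * 15^2 / 8
= 0.0529 * 225 / 8
= 1.4878 nm

1.4878


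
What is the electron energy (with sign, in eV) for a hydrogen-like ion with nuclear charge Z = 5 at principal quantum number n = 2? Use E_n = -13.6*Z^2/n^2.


E_n = -13.6 * Z^2 / n^2
= -13.6 * 5^2 / 2^2
= -13.6 * 25 / 4
= -85.0 eV

-85.0


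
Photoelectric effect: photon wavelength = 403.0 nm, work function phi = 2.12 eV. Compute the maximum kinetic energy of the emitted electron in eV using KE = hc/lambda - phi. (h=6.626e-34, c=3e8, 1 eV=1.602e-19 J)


E_photon = hc / lambda
= (6.626e-34)(3e8) / (403.0e-9)
= 4.9325e-19 J
= 3.079 eV
KE = E_photon - phi
= 3.079 - 2.12
= 0.959 eV

0.959


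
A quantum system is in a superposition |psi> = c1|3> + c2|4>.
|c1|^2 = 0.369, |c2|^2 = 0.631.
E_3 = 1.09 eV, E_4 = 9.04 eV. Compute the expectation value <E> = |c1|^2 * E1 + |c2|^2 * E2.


<E> = |c1|^2 * E1 + |c2|^2 * E2
= 0.369 * 1.09 + 0.631 * 9.04
= 0.4022 + 5.7042
= 6.1064 eV

6.1064


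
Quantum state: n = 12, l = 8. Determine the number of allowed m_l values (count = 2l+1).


m_l ranges from -l to +l in integer steps
So m_l goes from -8 to +8
Count = 2l + 1 = 2*8 + 1
= 17

17


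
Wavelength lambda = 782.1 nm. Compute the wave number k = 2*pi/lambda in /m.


k = 2 * pi / lambda
= 6.2832 / (782.1e-9)
= 6.2832 / 7.8210e-07
= 8.0337e+06 /m

8.0337e+06


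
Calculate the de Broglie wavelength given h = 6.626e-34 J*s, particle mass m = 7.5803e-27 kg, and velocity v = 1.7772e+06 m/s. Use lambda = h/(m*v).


lambda = h / (m * v)
= 6.626e-34 / (7.5803e-27 * 1.7772e+06)
= 6.626e-34 / 1.3472e-20
= 4.9185e-14 m

4.9185e-14
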